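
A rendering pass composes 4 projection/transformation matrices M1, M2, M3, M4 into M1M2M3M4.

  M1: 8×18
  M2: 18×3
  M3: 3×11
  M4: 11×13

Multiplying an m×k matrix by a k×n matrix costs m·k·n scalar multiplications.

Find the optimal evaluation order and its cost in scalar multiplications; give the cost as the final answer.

1173

Adjacent pairs: M1M2 = 8·18·3 = 432; M2M3 = 18·3·11 = 594; M3M4 = 3·11·13 = 429.
Length 3: M1..M3: k=1: 0+594+8·18·11=2178; k=2: 432+0+8·3·11=696 → min 696 | M2..M4: k=2: 0+429+18·3·13=1131; k=3: 594+0+18·11·13=3168 → min 1131.
Length 4: M1..M4: k=1: 0+1131+8·18·13=3003; k=2: 432+429+8·3·13=1173; k=3: 696+0+8·11·13=1840 → min 1173.
Optimal parenthesization: ((M1M2)(M3M4)) with cost 1173.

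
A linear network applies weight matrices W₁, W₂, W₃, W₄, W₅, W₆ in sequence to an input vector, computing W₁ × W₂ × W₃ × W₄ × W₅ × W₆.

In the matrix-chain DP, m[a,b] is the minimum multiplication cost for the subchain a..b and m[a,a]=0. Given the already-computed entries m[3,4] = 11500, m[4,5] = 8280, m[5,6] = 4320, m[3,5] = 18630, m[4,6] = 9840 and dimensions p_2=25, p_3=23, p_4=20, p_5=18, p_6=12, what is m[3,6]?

16740

m[3,6] = min over k∈[3,5] of m[3,k]+m[k+1,6]+p_{2}·p_k·p_{6}.
k=3: 0 + 9840 + 25·23·12 = 16740; k=4: 11500 + 4320 + 25·20·12 = 21820; k=5: 18630 + 0 + 25·18·12 = 24030.
Minimum: 16740 at k=3.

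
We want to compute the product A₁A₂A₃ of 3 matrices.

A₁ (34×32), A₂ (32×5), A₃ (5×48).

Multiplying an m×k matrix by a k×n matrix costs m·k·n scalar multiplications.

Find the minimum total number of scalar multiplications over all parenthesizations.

Order (A₁(A₂A₃)): (A₂A₃): 32×5 by 5×48 → 32×48, cost 32·5·48 = 7680; (A₁(A₂A₃)): 34×32 by 32×48 → 34×48, cost 34·32·48 = 52224; cumulative 59904. Total 59904.
Order ((A₁A₂)A₃): (A₁A₂): 34×32 by 32×5 → 34×5, cost 34·32·5 = 5440; ((A₁A₂)A₃): 34×5 by 5×48 → 34×48, cost 34·5·48 = 8160; cumulative 13600. Total 13600.
Minimum: 13600.

13600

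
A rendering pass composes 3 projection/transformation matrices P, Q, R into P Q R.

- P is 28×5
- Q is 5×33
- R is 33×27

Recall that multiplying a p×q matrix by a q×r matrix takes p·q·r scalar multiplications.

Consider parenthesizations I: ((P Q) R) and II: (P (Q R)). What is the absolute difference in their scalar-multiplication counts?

Order I = ((P Q) R): (P Q): 28×5 by 5×33 → 28×33, cost 28·5·33 = 4620; ((P Q) R): 28×33 by 33×27 → 28×27, cost 28·33·27 = 24948; cumulative 29568. Total 29568.
Order II = (P (Q R)): (Q R): 5×33 by 33×27 → 5×27, cost 5·33·27 = 4455; (P (Q R)): 28×5 by 5×27 → 28×27, cost 28·5·27 = 3780; cumulative 8235. Total 8235.
Difference: |29568 − 8235| = 21333.

21333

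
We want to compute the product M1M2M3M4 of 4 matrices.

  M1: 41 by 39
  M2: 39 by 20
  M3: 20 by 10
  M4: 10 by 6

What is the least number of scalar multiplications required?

Adjacent pairs: M1M2 = 41·39·20 = 31980; M2M3 = 39·20·10 = 7800; M3M4 = 20·10·6 = 1200.
Length 3: M1..M3: k=1: 0+7800+41·39·10=23790; k=2: 31980+0+41·20·10=40180 → min 23790 | M2..M4: k=2: 0+1200+39·20·6=5880; k=3: 7800+0+39·10·6=10140 → min 5880.
Length 4: M1..M4: k=1: 0+5880+41·39·6=15474; k=2: 31980+1200+41·20·6=38100; k=3: 23790+0+41·10·6=26250 → min 15474.
Optimal order: (M1(M2(M3M4))) with cost 15474.

15474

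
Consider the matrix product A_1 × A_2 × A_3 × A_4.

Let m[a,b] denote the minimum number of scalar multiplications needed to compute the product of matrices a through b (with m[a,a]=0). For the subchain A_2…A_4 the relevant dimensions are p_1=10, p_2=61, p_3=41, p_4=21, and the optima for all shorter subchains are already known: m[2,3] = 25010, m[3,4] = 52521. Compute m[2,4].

m[2,4] = min over k∈[2,3] of m[2,k]+m[k+1,4]+p_{1}·p_k·p_{4}.
k=2: 0 + 52521 + 10·61·21 = 65331; k=3: 25010 + 0 + 10·41·21 = 33620.
Minimum: 33620 at k=3.

33620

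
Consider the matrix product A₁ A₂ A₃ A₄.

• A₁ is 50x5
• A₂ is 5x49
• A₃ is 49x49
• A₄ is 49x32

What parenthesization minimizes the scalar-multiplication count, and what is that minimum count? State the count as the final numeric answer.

27845

Adjacent pairs: A₁A₂ = 50·5·49 = 12250; A₂A₃ = 5·49·49 = 12005; A₃A₄ = 49·49·32 = 76832.
Length 3: A₁..A₃: k=1: 0+12005+50·5·49=24255; k=2: 12250+0+50·49·49=132300 → min 24255 | A₂..A₄: k=2: 0+76832+5·49·32=84672; k=3: 12005+0+5·49·32=19845 → min 19845.
Length 4: A₁..A₄: k=1: 0+19845+50·5·32=27845; k=2: 12250+76832+50·49·32=167482; k=3: 24255+0+50·49·32=102655 → min 27845.
Optimal parenthesization: (A₁ ((A₂ A₃) A₄)) with cost 27845.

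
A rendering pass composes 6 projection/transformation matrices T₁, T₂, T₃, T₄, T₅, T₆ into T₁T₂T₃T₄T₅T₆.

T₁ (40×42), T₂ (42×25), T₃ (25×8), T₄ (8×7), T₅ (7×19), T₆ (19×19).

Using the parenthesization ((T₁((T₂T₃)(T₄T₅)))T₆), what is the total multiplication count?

62208

(T₂T₃): 42×25 by 25×8 → 42×8, cost 42·25·8 = 8400
(T₄T₅): 8×7 by 7×19 → 8×19, cost 8·7·19 = 1064
((T₂T₃)(T₄T₅)): 42×8 by 8×19 → 42×19, cost 42·8·19 = 6384; cumulative 15848
(T₁((T₂T₃)(T₄T₅))): 40×42 by 42×19 → 40×19, cost 40·42·19 = 31920; cumulative 47768
((T₁((T₂T₃)(T₄T₅)))T₆): 40×19 by 19×19 → 40×19, cost 40·19·19 = 14440; cumulative 62208
Total: 62208 scalar multiplications.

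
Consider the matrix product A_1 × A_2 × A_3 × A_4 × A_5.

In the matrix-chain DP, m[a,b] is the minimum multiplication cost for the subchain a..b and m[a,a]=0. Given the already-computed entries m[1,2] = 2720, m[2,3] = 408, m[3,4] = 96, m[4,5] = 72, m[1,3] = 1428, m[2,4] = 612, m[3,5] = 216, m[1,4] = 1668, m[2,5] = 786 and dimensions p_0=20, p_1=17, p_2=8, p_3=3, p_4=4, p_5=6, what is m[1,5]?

1860

m[1,5] = min over k∈[1,4] of m[1,k]+m[k+1,5]+p_{0}·p_k·p_{5}.
k=1: 0 + 786 + 20·17·6 = 2826; k=2: 2720 + 216 + 20·8·6 = 3896; k=3: 1428 + 72 + 20·3·6 = 1860; k=4: 1668 + 0 + 20·4·6 = 2148.
Minimum: 1860 at k=3.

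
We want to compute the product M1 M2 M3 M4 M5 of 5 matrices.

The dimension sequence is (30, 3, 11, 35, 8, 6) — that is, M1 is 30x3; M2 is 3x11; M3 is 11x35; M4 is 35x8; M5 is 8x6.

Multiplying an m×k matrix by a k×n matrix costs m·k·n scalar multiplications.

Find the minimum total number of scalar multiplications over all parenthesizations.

Adjacent pairs: M1M2 = 30·3·11 = 990; M2M3 = 3·11·35 = 1155; M3M4 = 11·35·8 = 3080; M4M5 = 35·8·6 = 1680.
Length 3: M1..M3: k=1: 0+1155+30·3·35=4305; k=2: 990+0+30·11·35=12540 → min 4305 | M2..M4: k=2: 0+3080+3·11·8=3344; k=3: 1155+0+3·35·8=1995 → min 1995 | M3..M5: k=3: 0+1680+11·35·6=3990; k=4: 3080+0+11·8·6=3608 → min 3608.
Length 4: M1..M4: k=1: 0+1995+30·3·8=2715; k=2: 990+3080+30·11·8=6710; k=3: 4305+0+30·35·8=12705 → min 2715 | M2..M5: k=2: 0+3608+3·11·6=3806; k=3: 1155+1680+3·35·6=3465; k=4: 1995+0+3·8·6=2139 → min 2139.
Length 5: M1..M5: k=1: 0+2139+30·3·6=2679; k=2: 990+3608+30·11·6=6578; k=3: 4305+1680+30·35·6=12285; k=4: 2715+0+30·8·6=4155 → min 2679.
Optimal order: (M1 (((M2 M3) M4) M5)) with cost 2679.

2679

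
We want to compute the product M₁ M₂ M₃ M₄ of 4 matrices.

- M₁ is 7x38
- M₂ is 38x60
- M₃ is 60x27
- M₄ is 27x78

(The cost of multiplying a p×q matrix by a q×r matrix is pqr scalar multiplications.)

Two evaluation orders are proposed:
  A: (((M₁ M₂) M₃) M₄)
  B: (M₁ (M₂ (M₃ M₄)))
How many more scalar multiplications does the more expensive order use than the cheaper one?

282906

Order A = (((M₁ M₂) M₃) M₄): (M₁ M₂): 7×38 by 38×60 → 7×60, cost 7·38·60 = 15960; ((M₁ M₂) M₃): 7×60 by 60×27 → 7×27, cost 7·60·27 = 11340; cumulative 27300; (((M₁ M₂) M₃) M₄): 7×27 by 27×78 → 7×78, cost 7·27·78 = 14742; cumulative 42042. Total 42042.
Order B = (M₁ (M₂ (M₃ M₄))): (M₃ M₄): 60×27 by 27×78 → 60×78, cost 60·27·78 = 126360; (M₂ (M₃ M₄)): 38×60 by 60×78 → 38×78, cost 38·60·78 = 177840; cumulative 304200; (M₁ (M₂ (M₃ M₄))): 7×38 by 38×78 → 7×78, cost 7·38·78 = 20748; cumulative 324948. Total 324948.
Difference: |42042 − 324948| = 282906.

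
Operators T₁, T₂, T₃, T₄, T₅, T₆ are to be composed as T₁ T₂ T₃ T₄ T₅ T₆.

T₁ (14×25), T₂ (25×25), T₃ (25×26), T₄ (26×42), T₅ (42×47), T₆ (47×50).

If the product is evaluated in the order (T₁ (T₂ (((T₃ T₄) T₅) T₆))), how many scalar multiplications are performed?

(T₃ T₄): 25×26 by 26×42 → 25×42, cost 25·26·42 = 27300
((T₃ T₄) T₅): 25×42 by 42×47 → 25×47, cost 25·42·47 = 49350; cumulative 76650
(((T₃ T₄) T₅) T₆): 25×47 by 47×50 → 25×50, cost 25·47·50 = 58750; cumulative 135400
(T₂ (((T₃ T₄) T₅) T₆)): 25×25 by 25×50 → 25×50, cost 25·25·50 = 31250; cumulative 166650
(T₁ (T₂ (((T₃ T₄) T₅) T₆))): 14×25 by 25×50 → 14×50, cost 14·25·50 = 17500; cumulative 184150
Total: 184150 scalar multiplications.

184150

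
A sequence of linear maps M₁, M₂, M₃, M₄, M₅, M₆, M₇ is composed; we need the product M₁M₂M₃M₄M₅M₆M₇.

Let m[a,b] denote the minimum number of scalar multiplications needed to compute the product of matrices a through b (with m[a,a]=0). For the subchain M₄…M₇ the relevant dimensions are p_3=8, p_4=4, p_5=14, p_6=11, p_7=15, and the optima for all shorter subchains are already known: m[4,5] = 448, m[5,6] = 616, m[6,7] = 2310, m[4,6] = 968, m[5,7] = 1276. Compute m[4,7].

m[4,7] = min over k∈[4,6] of m[4,k]+m[k+1,7]+p_{3}·p_k·p_{7}.
k=4: 0 + 1276 + 8·4·15 = 1756; k=5: 448 + 2310 + 8·14·15 = 4438; k=6: 968 + 0 + 8·11·15 = 2288.
Minimum: 1756 at k=4.

1756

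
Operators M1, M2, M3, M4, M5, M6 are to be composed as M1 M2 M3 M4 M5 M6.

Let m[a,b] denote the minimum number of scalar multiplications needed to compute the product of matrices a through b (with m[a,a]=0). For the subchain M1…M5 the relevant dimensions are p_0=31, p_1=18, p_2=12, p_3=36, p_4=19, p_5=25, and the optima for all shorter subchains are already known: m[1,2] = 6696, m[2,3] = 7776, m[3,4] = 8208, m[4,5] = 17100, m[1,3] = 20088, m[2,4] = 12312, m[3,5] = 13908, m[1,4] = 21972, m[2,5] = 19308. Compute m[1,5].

29904

m[1,5] = min over k∈[1,4] of m[1,k]+m[k+1,5]+p_{0}·p_k·p_{5}.
k=1: 0 + 19308 + 31·18·25 = 33258; k=2: 6696 + 13908 + 31·12·25 = 29904; k=3: 20088 + 17100 + 31·36·25 = 65088; k=4: 21972 + 0 + 31·19·25 = 36697.
Minimum: 29904 at k=2.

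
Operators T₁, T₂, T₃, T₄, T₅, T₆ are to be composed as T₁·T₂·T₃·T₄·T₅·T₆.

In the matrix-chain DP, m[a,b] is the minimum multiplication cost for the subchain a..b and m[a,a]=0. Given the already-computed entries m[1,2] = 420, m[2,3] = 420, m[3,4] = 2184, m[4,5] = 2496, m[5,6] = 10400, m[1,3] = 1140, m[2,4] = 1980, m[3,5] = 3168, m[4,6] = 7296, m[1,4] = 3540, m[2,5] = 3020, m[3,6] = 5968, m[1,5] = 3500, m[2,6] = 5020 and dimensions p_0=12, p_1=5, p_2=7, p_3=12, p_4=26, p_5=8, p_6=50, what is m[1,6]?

8020

m[1,6] = min over k∈[1,5] of m[1,k]+m[k+1,6]+p_{0}·p_k·p_{6}.
k=1: 0 + 5020 + 12·5·50 = 8020; k=2: 420 + 5968 + 12·7·50 = 10588; k=3: 1140 + 7296 + 12·12·50 = 15636; k=4: 3540 + 10400 + 12·26·50 = 29540; k=5: 3500 + 0 + 12·8·50 = 8300.
Minimum: 8020 at k=1.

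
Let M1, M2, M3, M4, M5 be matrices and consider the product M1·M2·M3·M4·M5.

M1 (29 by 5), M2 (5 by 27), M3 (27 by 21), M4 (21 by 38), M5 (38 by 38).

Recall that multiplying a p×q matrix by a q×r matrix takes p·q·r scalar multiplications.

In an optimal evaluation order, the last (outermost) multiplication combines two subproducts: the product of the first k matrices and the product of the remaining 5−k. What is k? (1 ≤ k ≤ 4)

Adjacent pairs: M1M2 = 29·5·27 = 3915; M2M3 = 5·27·21 = 2835; M3M4 = 27·21·38 = 21546; M4M5 = 21·38·38 = 30324.
Length 3: M1..M3: k=1: 0+2835+29·5·21=5880; k=2: 3915+0+29·27·21=20358 → min 5880 | M2..M4: k=2: 0+21546+5·27·38=26676; k=3: 2835+0+5·21·38=6825 → min 6825 | M3..M5: k=3: 0+30324+27·21·38=51870; k=4: 21546+0+27·38·38=60534 → min 51870.
Length 4: M1..M4: k=1: 0+6825+29·5·38=12335; k=2: 3915+21546+29·27·38=55215; k=3: 5880+0+29·21·38=29022 → min 12335 | M2..M5: k=2: 0+51870+5·27·38=57000; k=3: 2835+30324+5·21·38=37149; k=4: 6825+0+5·38·38=14045 → min 14045.
Top-level splits: k=1: (M1..M1)·(M2..M5) → 0+14045+29·5·38 = 19555; k=2: (M1..M2)·(M3..M5) → 3915+51870+29·27·38 = 85539; k=3: (M1..M3)·(M4..M5) → 5880+30324+29·21·38 = 59346; k=4: (M1..M4)·(M5..M5) → 12335+0+29·38·38 = 54211.
Best split is after M1, i.e. k = 1.

1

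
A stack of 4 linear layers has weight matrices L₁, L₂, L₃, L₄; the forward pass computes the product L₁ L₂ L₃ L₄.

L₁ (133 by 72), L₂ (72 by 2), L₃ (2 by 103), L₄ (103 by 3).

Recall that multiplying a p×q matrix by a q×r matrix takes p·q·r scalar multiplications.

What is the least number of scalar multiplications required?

20568

Adjacent pairs: L₁L₂ = 133·72·2 = 19152; L₂L₃ = 72·2·103 = 14832; L₃L₄ = 2·103·3 = 618.
Length 3: L₁..L₃: k=1: 0+14832+133·72·103=1001160; k=2: 19152+0+133·2·103=46550 → min 46550 | L₂..L₄: k=2: 0+618+72·2·3=1050; k=3: 14832+0+72·103·3=37080 → min 1050.
Length 4: L₁..L₄: k=1: 0+1050+133·72·3=29778; k=2: 19152+618+133·2·3=20568; k=3: 46550+0+133·103·3=87647 → min 20568.
Optimal order: ((L₁ L₂) (L₃ L₄)) with cost 20568.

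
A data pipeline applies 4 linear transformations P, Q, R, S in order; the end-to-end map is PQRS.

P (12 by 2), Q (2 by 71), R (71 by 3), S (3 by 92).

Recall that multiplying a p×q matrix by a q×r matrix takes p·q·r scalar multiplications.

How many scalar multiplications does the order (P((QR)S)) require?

(QR): 2×71 by 71×3 → 2×3, cost 2·71·3 = 426
((QR)S): 2×3 by 3×92 → 2×92, cost 2·3·92 = 552; cumulative 978
(P((QR)S)): 12×2 by 2×92 → 12×92, cost 12·2·92 = 2208; cumulative 3186
Total: 3186 scalar multiplications.

3186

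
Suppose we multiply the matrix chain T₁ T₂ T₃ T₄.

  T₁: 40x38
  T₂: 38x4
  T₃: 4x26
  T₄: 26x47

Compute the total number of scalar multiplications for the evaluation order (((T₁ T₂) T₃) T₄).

(T₁ T₂): 40×38 by 38×4 → 40×4, cost 40·38·4 = 6080
((T₁ T₂) T₃): 40×4 by 4×26 → 40×26, cost 40·4·26 = 4160; cumulative 10240
(((T₁ T₂) T₃) T₄): 40×26 by 26×47 → 40×47, cost 40·26·47 = 48880; cumulative 59120
Total: 59120 scalar multiplications.

59120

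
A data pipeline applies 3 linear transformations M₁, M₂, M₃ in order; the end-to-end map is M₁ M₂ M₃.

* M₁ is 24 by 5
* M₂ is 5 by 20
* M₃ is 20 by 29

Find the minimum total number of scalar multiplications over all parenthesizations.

6380

Order (M₁ (M₂ M₃)): (M₂ M₃): 5×20 by 20×29 → 5×29, cost 5·20·29 = 2900; (M₁ (M₂ M₃)): 24×5 by 5×29 → 24×29, cost 24·5·29 = 3480; cumulative 6380. Total 6380.
Order ((M₁ M₂) M₃): (M₁ M₂): 24×5 by 5×20 → 24×20, cost 24·5·20 = 2400; ((M₁ M₂) M₃): 24×20 by 20×29 → 24×29, cost 24·20·29 = 13920; cumulative 16320. Total 16320.
Minimum: 6380.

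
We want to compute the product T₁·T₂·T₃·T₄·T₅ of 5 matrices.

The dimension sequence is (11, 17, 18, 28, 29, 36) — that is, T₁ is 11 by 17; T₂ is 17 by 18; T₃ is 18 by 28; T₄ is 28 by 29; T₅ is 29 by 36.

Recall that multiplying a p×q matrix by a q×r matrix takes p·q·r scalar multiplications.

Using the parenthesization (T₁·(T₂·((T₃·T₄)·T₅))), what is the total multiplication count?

51156

(T₃·T₄): 18×28 by 28×29 → 18×29, cost 18·28·29 = 14616
((T₃·T₄)·T₅): 18×29 by 29×36 → 18×36, cost 18·29·36 = 18792; cumulative 33408
(T₂·((T₃·T₄)·T₅)): 17×18 by 18×36 → 17×36, cost 17·18·36 = 11016; cumulative 44424
(T₁·(T₂·((T₃·T₄)·T₅))): 11×17 by 17×36 → 11×36, cost 11·17·36 = 6732; cumulative 51156
Total: 51156 scalar multiplications.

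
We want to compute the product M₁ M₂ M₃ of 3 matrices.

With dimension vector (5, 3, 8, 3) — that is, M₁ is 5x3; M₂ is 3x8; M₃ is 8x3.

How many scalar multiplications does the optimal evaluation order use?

Order (M₁ (M₂ M₃)): (M₂ M₃): 3×8 by 8×3 → 3×3, cost 3·8·3 = 72; (M₁ (M₂ M₃)): 5×3 by 3×3 → 5×3, cost 5·3·3 = 45; cumulative 117. Total 117.
Order ((M₁ M₂) M₃): (M₁ M₂): 5×3 by 3×8 → 5×8, cost 5·3·8 = 120; ((M₁ M₂) M₃): 5×8 by 8×3 → 5×3, cost 5·8·3 = 120; cumulative 240. Total 240.
Minimum: 117.

117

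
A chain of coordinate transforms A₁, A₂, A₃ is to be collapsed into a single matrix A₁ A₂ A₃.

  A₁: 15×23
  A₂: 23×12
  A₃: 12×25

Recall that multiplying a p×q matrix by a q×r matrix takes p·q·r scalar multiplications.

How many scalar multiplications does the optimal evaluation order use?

Order (A₁ (A₂ A₃)): (A₂ A₃): 23×12 by 12×25 → 23×25, cost 23·12·25 = 6900; (A₁ (A₂ A₃)): 15×23 by 23×25 → 15×25, cost 15·23·25 = 8625; cumulative 15525. Total 15525.
Order ((A₁ A₂) A₃): (A₁ A₂): 15×23 by 23×12 → 15×12, cost 15·23·12 = 4140; ((A₁ A₂) A₃): 15×12 by 12×25 → 15×25, cost 15·12·25 = 4500; cumulative 8640. Total 8640.
Minimum: 8640.

8640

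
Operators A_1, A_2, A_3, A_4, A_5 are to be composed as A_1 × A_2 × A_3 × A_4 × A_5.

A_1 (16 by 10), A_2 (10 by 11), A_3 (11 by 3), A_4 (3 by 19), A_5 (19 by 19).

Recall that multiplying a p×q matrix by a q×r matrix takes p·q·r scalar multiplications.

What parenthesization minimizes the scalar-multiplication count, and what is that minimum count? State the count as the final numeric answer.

Adjacent pairs: A_1A_2 = 16·10·11 = 1760; A_2A_3 = 10·11·3 = 330; A_3A_4 = 11·3·19 = 627; A_4A_5 = 3·19·19 = 1083.
Length 3: A_1..A_3: k=1: 0+330+16·10·3=810; k=2: 1760+0+16·11·3=2288 → min 810 | A_2..A_4: k=2: 0+627+10·11·19=2717; k=3: 330+0+10·3·19=900 → min 900 | A_3..A_5: k=3: 0+1083+11·3·19=1710; k=4: 627+0+11·19·19=4598 → min 1710.
Length 4: A_1..A_4: k=1: 0+900+16·10·19=3940; k=2: 1760+627+16·11·19=5731; k=3: 810+0+16·3·19=1722 → min 1722 | A_2..A_5: k=2: 0+1710+10·11·19=3800; k=3: 330+1083+10·3·19=1983; k=4: 900+0+10·19·19=4510 → min 1983.
Length 5: A_1..A_5: k=1: 0+1983+16·10·19=5023; k=2: 1760+1710+16·11·19=6814; k=3: 810+1083+16·3·19=2805; k=4: 1722+0+16·19·19=7498 → min 2805.
Optimal parenthesization: ((A_1 × (A_2 × A_3)) × (A_4 × A_5)) with cost 2805.

2805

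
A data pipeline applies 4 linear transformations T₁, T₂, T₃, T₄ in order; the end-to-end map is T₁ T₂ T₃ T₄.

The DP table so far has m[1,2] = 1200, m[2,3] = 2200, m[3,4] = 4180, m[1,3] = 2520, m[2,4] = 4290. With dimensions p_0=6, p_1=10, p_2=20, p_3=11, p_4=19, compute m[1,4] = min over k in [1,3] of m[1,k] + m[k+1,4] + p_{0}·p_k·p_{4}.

m[1,4] = min over k∈[1,3] of m[1,k]+m[k+1,4]+p_{0}·p_k·p_{4}.
k=1: 0 + 4290 + 6·10·19 = 5430; k=2: 1200 + 4180 + 6·20·19 = 7660; k=3: 2520 + 0 + 6·11·19 = 3774.
Minimum: 3774 at k=3.

3774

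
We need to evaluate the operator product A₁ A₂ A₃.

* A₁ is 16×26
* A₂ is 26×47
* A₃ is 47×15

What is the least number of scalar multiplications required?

Order (A₁ (A₂ A₃)): (A₂ A₃): 26×47 by 47×15 → 26×15, cost 26·47·15 = 18330; (A₁ (A₂ A₃)): 16×26 by 26×15 → 16×15, cost 16·26·15 = 6240; cumulative 24570. Total 24570.
Order ((A₁ A₂) A₃): (A₁ A₂): 16×26 by 26×47 → 16×47, cost 16·26·47 = 19552; ((A₁ A₂) A₃): 16×47 by 47×15 → 16×15, cost 16·47·15 = 11280; cumulative 30832. Total 30832.
Minimum: 24570.

24570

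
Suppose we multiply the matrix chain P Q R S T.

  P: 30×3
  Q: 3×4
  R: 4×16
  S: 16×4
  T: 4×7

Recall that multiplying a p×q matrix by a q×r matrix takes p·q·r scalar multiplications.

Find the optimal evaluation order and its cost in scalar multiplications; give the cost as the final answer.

Adjacent pairs: PQ = 30·3·4 = 360; QR = 3·4·16 = 192; RS = 4·16·4 = 256; ST = 16·4·7 = 448.
Length 3: P..R: k=1: 0+192+30·3·16=1632; k=2: 360+0+30·4·16=2280 → min 1632 | Q..S: k=2: 0+256+3·4·4=304; k=3: 192+0+3·16·4=384 → min 304 | R..T: k=3: 0+448+4·16·7=896; k=4: 256+0+4·4·7=368 → min 368.
Length 4: P..S: k=1: 0+304+30·3·4=664; k=2: 360+256+30·4·4=1096; k=3: 1632+0+30·16·4=3552 → min 664 | Q..T: k=2: 0+368+3·4·7=452; k=3: 192+448+3·16·7=976; k=4: 304+0+3·4·7=388 → min 388.
Length 5: P..T: k=1: 0+388+30·3·7=1018; k=2: 360+368+30·4·7=1568; k=3: 1632+448+30·16·7=5440; k=4: 664+0+30·4·7=1504 → min 1018.
Optimal parenthesization: (P ((Q (R S)) T)) with cost 1018.

1018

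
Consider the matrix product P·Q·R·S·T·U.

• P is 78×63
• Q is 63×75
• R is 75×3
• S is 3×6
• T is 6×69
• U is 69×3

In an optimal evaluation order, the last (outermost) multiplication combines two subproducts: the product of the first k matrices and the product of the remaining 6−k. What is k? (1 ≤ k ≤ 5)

1

Adjacent pairs: PQ = 78·63·75 = 368550; QR = 63·75·3 = 14175; RS = 75·3·6 = 1350; ST = 3·6·69 = 1242; TU = 6·69·3 = 1242.
Length 3: P..R: k=1: 0+14175+78·63·3=28917; k=2: 368550+0+78·75·3=386100 → min 28917 | Q..S: k=2: 0+1350+63·75·6=29700; k=3: 14175+0+63·3·6=15309 → min 15309 | R..T: k=3: 0+1242+75·3·69=16767; k=4: 1350+0+75·6·69=32400 → min 16767 | S..U: k=4: 0+1242+3·6·3=1296; k=5: 1242+0+3·69·3=1863 → min 1296.
Length 4: P..S: k=1: 0+15309+78·63·6=44793; k=2: 368550+1350+78·75·6=405000; k=3: 28917+0+78·3·6=30321 → min 30321 | Q..T: k=2: 0+16767+63·75·69=342792; k=3: 14175+1242+63·3·69=28458; k=4: 15309+0+63·6·69=41391 → min 28458 | R..U: k=3: 0+1296+75·3·3=1971; k=4: 1350+1242+75·6·3=3942; k=5: 16767+0+75·69·3=32292 → min 1971.
Length 5: P..T: k=1: 0+28458+78·63·69=367524; k=2: 368550+16767+78·75·69=788967; k=3: 28917+1242+78·3·69=46305; k=4: 30321+0+78·6·69=62613 → min 46305 | Q..U: k=2: 0+1971+63·75·3=16146; k=3: 14175+1296+63·3·3=16038; k=4: 15309+1242+63·6·3=17685; k=5: 28458+0+63·69·3=41499 → min 16038.
Top-level splits: k=1: (P..P)·(Q..U) → 0+16038+78·63·3 = 30780; k=2: (P..Q)·(R..U) → 368550+1971+78·75·3 = 388071; k=3: (P..R)·(S..U) → 28917+1296+78·3·3 = 30915; k=4: (P..S)·(T..U) → 30321+1242+78·6·3 = 32967; k=5: (P..T)·(U..U) → 46305+0+78·69·3 = 62451.
Best split is after P, i.e. k = 1.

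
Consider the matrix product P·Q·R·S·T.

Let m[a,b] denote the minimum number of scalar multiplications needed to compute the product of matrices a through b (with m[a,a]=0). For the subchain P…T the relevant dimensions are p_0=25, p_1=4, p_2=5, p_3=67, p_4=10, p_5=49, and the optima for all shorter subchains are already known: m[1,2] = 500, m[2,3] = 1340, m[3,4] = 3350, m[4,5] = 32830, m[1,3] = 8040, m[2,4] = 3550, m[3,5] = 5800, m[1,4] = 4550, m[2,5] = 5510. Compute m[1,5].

m[1,5] = min over k∈[1,4] of m[1,k]+m[k+1,5]+p_{0}·p_k·p_{5}.
k=1: 0 + 5510 + 25·4·49 = 10410; k=2: 500 + 5800 + 25·5·49 = 12425; k=3: 8040 + 32830 + 25·67·49 = 122945; k=4: 4550 + 0 + 25·10·49 = 16800.
Minimum: 10410 at k=1.

10410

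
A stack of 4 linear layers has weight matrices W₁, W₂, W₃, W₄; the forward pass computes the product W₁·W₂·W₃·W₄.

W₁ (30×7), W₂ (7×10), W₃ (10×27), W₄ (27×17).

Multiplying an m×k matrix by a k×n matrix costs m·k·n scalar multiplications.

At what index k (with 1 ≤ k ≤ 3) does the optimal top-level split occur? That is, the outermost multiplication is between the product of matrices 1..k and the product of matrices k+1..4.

Adjacent pairs: W₁W₂ = 30·7·10 = 2100; W₂W₃ = 7·10·27 = 1890; W₃W₄ = 10·27·17 = 4590.
Length 3: W₁..W₃: k=1: 0+1890+30·7·27=7560; k=2: 2100+0+30·10·27=10200 → min 7560 | W₂..W₄: k=2: 0+4590+7·10·17=5780; k=3: 1890+0+7·27·17=5103 → min 5103.
Top-level splits: k=1: (W₁..W₁)·(W₂..W₄) → 0+5103+30·7·17 = 8673; k=2: (W₁..W₂)·(W₃..W₄) → 2100+4590+30·10·17 = 11790; k=3: (W₁..W₃)·(W₄..W₄) → 7560+0+30·27·17 = 21330.
Best split is after W₁, i.e. k = 1.

1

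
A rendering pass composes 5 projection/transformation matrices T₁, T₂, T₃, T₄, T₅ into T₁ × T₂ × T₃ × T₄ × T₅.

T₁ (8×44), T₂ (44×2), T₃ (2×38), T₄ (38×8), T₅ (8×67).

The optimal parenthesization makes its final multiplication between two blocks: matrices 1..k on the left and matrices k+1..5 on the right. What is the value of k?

2

Adjacent pairs: T₁T₂ = 8·44·2 = 704; T₂T₃ = 44·2·38 = 3344; T₃T₄ = 2·38·8 = 608; T₄T₅ = 38·8·67 = 20368.
Length 3: T₁..T₃: k=1: 0+3344+8·44·38=16720; k=2: 704+0+8·2·38=1312 → min 1312 | T₂..T₄: k=2: 0+608+44·2·8=1312; k=3: 3344+0+44·38·8=16720 → min 1312 | T₃..T₅: k=3: 0+20368+2·38·67=25460; k=4: 608+0+2·8·67=1680 → min 1680.
Length 4: T₁..T₄: k=1: 0+1312+8·44·8=4128; k=2: 704+608+8·2·8=1440; k=3: 1312+0+8·38·8=3744 → min 1440 | T₂..T₅: k=2: 0+1680+44·2·67=7576; k=3: 3344+20368+44·38·67=135736; k=4: 1312+0+44·8·67=24896 → min 7576.
Top-level splits: k=1: (T₁..T₁)·(T₂..T₅) → 0+7576+8·44·67 = 31160; k=2: (T₁..T₂)·(T₃..T₅) → 704+1680+8·2·67 = 3456; k=3: (T₁..T₃)·(T₄..T₅) → 1312+20368+8·38·67 = 42048; k=4: (T₁..T₄)·(T₅..T₅) → 1440+0+8·8·67 = 5728.
Best split is after T₂, i.e. k = 2.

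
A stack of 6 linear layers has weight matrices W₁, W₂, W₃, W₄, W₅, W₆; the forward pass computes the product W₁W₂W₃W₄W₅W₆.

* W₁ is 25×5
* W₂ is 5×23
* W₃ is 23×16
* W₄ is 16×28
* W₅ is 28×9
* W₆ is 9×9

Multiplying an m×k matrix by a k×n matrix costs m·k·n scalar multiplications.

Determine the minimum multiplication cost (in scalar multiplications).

6870

Adjacent pairs: W₁W₂ = 25·5·23 = 2875; W₂W₃ = 5·23·16 = 1840; W₃W₄ = 23·16·28 = 10304; W₄W₅ = 16·28·9 = 4032; W₅W₆ = 28·9·9 = 2268.
Length 3: W₁..W₃: k=1: 0+1840+25·5·16=3840; k=2: 2875+0+25·23·16=12075 → min 3840 | W₂..W₄: k=2: 0+10304+5·23·28=13524; k=3: 1840+0+5·16·28=4080 → min 4080 | W₃..W₅: k=3: 0+4032+23·16·9=7344; k=4: 10304+0+23·28·9=16100 → min 7344 | W₄..W₆: k=4: 0+2268+16·28·9=6300; k=5: 4032+0+16·9·9=5328 → min 5328.
Length 4: W₁..W₄: k=1: 0+4080+25·5·28=7580; k=2: 2875+10304+25·23·28=29279; k=3: 3840+0+25·16·28=15040 → min 7580 | W₂..W₅: k=2: 0+7344+5·23·9=8379; k=3: 1840+4032+5·16·9=6592; k=4: 4080+0+5·28·9=5340 → min 5340 | W₃..W₆: k=3: 0+5328+23·16·9=8640; k=4: 10304+2268+23·28·9=18368; k=5: 7344+0+23·9·9=9207 → min 8640.
Length 5: W₁..W₅: k=1: 0+5340+25·5·9=6465; k=2: 2875+7344+25·23·9=15394; k=3: 3840+4032+25·16·9=11472; k=4: 7580+0+25·28·9=13880 → min 6465 | W₂..W₆: k=2: 0+8640+5·23·9=9675; k=3: 1840+5328+5·16·9=7888; k=4: 4080+2268+5·28·9=7608; k=5: 5340+0+5·9·9=5745 → min 5745.
Length 6: W₁..W₆: k=1: 0+5745+25·5·9=6870; k=2: 2875+8640+25·23·9=16690; k=3: 3840+5328+25·16·9=12768; k=4: 7580+2268+25·28·9=16148; k=5: 6465+0+25·9·9=8490 → min 6870.
Optimal order: (W₁((((W₂W₃)W₄)W₅)W₆)) with cost 6870.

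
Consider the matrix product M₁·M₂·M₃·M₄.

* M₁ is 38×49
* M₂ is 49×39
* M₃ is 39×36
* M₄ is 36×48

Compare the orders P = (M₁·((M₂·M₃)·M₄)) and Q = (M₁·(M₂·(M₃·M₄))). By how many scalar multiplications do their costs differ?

5652

Order P = (M₁·((M₂·M₃)·M₄)): (M₂·M₃): 49×39 by 39×36 → 49×36, cost 49·39·36 = 68796; ((M₂·M₃)·M₄): 49×36 by 36×48 → 49×48, cost 49·36·48 = 84672; cumulative 153468; (M₁·((M₂·M₃)·M₄)): 38×49 by 49×48 → 38×48, cost 38·49·48 = 89376; cumulative 242844. Total 242844.
Order Q = (M₁·(M₂·(M₃·M₄))): (M₃·M₄): 39×36 by 36×48 → 39×48, cost 39·36·48 = 67392; (M₂·(M₃·M₄)): 49×39 by 39×48 → 49×48, cost 49·39·48 = 91728; cumulative 159120; (M₁·(M₂·(M₃·M₄))): 38×49 by 49×48 → 38×48, cost 38·49·48 = 89376; cumulative 248496. Total 248496.
Difference: |242844 − 248496| = 5652.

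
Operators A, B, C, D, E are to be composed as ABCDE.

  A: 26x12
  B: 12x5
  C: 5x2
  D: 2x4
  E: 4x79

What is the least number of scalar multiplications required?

5484

Adjacent pairs: AB = 26·12·5 = 1560; BC = 12·5·2 = 120; CD = 5·2·4 = 40; DE = 2·4·79 = 632.
Length 3: A..C: k=1: 0+120+26·12·2=744; k=2: 1560+0+26·5·2=1820 → min 744 | B..D: k=2: 0+40+12·5·4=280; k=3: 120+0+12·2·4=216 → min 216 | C..E: k=3: 0+632+5·2·79=1422; k=4: 40+0+5·4·79=1620 → min 1422.
Length 4: A..D: k=1: 0+216+26·12·4=1464; k=2: 1560+40+26·5·4=2120; k=3: 744+0+26·2·4=952 → min 952 | B..E: k=2: 0+1422+12·5·79=6162; k=3: 120+632+12·2·79=2648; k=4: 216+0+12·4·79=4008 → min 2648.
Length 5: A..E: k=1: 0+2648+26·12·79=27296; k=2: 1560+1422+26·5·79=13252; k=3: 744+632+26·2·79=5484; k=4: 952+0+26·4·79=9168 → min 5484.
Optimal order: ((A(BC))(DE)) with cost 5484.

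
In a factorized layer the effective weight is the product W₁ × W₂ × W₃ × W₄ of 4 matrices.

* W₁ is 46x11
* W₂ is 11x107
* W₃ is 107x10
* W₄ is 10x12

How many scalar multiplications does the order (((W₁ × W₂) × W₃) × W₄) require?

(W₁ × W₂): 46×11 by 11×107 → 46×107, cost 46·11·107 = 54142
((W₁ × W₂) × W₃): 46×107 by 107×10 → 46×10, cost 46·107·10 = 49220; cumulative 103362
(((W₁ × W₂) × W₃) × W₄): 46×10 by 10×12 → 46×12, cost 46·10·12 = 5520; cumulative 108882
Total: 108882 scalar multiplications.

108882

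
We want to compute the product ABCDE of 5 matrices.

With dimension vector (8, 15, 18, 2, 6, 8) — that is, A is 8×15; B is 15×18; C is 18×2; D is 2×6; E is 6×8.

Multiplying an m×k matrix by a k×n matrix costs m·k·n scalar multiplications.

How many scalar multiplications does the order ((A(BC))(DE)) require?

1004

(BC): 15×18 by 18×2 → 15×2, cost 15·18·2 = 540
(A(BC)): 8×15 by 15×2 → 8×2, cost 8·15·2 = 240; cumulative 780
(DE): 2×6 by 6×8 → 2×8, cost 2·6·8 = 96
((A(BC))(DE)): 8×2 by 2×8 → 8×8, cost 8·2·8 = 128; cumulative 1004
Total: 1004 scalar multiplications.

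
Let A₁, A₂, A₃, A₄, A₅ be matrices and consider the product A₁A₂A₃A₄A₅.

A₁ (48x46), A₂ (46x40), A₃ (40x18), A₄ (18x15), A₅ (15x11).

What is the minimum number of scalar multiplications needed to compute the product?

55418

Adjacent pairs: A₁A₂ = 48·46·40 = 88320; A₂A₃ = 46·40·18 = 33120; A₃A₄ = 40·18·15 = 10800; A₄A₅ = 18·15·11 = 2970.
Length 3: A₁..A₃: k=1: 0+33120+48·46·18=72864; k=2: 88320+0+48·40·18=122880 → min 72864 | A₂..A₄: k=2: 0+10800+46·40·15=38400; k=3: 33120+0+46·18·15=45540 → min 38400 | A₃..A₅: k=3: 0+2970+40·18·11=10890; k=4: 10800+0+40·15·11=17400 → min 10890.
Length 4: A₁..A₄: k=1: 0+38400+48·46·15=71520; k=2: 88320+10800+48·40·15=127920; k=3: 72864+0+48·18·15=85824 → min 71520 | A₂..A₅: k=2: 0+10890+46·40·11=31130; k=3: 33120+2970+46·18·11=45198; k=4: 38400+0+46·15·11=45990 → min 31130.
Length 5: A₁..A₅: k=1: 0+31130+48·46·11=55418; k=2: 88320+10890+48·40·11=120330; k=3: 72864+2970+48·18·11=85338; k=4: 71520+0+48·15·11=79440 → min 55418.
Optimal order: (A₁(A₂(A₃(A₄A₅)))) with cost 55418.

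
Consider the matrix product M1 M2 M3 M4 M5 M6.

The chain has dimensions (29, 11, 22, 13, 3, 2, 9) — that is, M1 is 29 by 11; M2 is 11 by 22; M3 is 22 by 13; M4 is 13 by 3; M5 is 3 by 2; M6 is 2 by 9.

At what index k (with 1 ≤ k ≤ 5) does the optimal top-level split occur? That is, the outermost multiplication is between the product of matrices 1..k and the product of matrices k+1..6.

5

Adjacent pairs: M1M2 = 29·11·22 = 7018; M2M3 = 11·22·13 = 3146; M3M4 = 22·13·3 = 858; M4M5 = 13·3·2 = 78; M5M6 = 3·2·9 = 54.
Length 3: M1..M3: k=1: 0+3146+29·11·13=7293; k=2: 7018+0+29·22·13=15312 → min 7293 | M2..M4: k=2: 0+858+11·22·3=1584; k=3: 3146+0+11·13·3=3575 → min 1584 | M3..M5: k=3: 0+78+22·13·2=650; k=4: 858+0+22·3·2=990 → min 650 | M4..M6: k=4: 0+54+13·3·9=405; k=5: 78+0+13·2·9=312 → min 312.
Length 4: M1..M4: k=1: 0+1584+29·11·3=2541; k=2: 7018+858+29·22·3=9790; k=3: 7293+0+29·13·3=8424 → min 2541 | M2..M5: k=2: 0+650+11·22·2=1134; k=3: 3146+78+11·13·2=3510; k=4: 1584+0+11·3·2=1650 → min 1134 | M3..M6: k=3: 0+312+22·13·9=2886; k=4: 858+54+22·3·9=1506; k=5: 650+0+22·2·9=1046 → min 1046.
Length 5: M1..M5: k=1: 0+1134+29·11·2=1772; k=2: 7018+650+29·22·2=8944; k=3: 7293+78+29·13·2=8125; k=4: 2541+0+29·3·2=2715 → min 1772 | M2..M6: k=2: 0+1046+11·22·9=3224; k=3: 3146+312+11·13·9=4745; k=4: 1584+54+11·3·9=1935; k=5: 1134+0+11·2·9=1332 → min 1332.
Top-level splits: k=1: (M1..M1)·(M2..M6) → 0+1332+29·11·9 = 4203; k=2: (M1..M2)·(M3..M6) → 7018+1046+29·22·9 = 13806; k=3: (M1..M3)·(M4..M6) → 7293+312+29·13·9 = 10998; k=4: (M1..M4)·(M5..M6) → 2541+54+29·3·9 = 3378; k=5: (M1..M5)·(M6..M6) → 1772+0+29·2·9 = 2294.
Best split is after M5, i.e. k = 5.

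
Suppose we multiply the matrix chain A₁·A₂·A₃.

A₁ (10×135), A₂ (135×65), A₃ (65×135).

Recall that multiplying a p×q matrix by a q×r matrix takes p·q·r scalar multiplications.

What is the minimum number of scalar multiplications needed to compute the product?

175500

Order (A₁·(A₂·A₃)): (A₂·A₃): 135×65 by 65×135 → 135×135, cost 135·65·135 = 1184625; (A₁·(A₂·A₃)): 10×135 by 135×135 → 10×135, cost 10·135·135 = 182250; cumulative 1366875. Total 1366875.
Order ((A₁·A₂)·A₃): (A₁·A₂): 10×135 by 135×65 → 10×65, cost 10·135·65 = 87750; ((A₁·A₂)·A₃): 10×65 by 65×135 → 10×135, cost 10·65·135 = 87750; cumulative 175500. Total 175500.
Minimum: 175500.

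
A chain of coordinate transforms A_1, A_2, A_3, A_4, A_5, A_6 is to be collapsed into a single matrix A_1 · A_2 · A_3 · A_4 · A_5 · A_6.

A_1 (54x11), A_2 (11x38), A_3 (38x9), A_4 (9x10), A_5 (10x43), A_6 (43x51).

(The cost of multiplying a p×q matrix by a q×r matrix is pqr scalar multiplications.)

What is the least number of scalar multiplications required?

Adjacent pairs: A_1A_2 = 54·11·38 = 22572; A_2A_3 = 11·38·9 = 3762; A_3A_4 = 38·9·10 = 3420; A_4A_5 = 9·10·43 = 3870; A_5A_6 = 10·43·51 = 21930.
Length 3: A_1..A_3: k=1: 0+3762+54·11·9=9108; k=2: 22572+0+54·38·9=41040 → min 9108 | A_2..A_4: k=2: 0+3420+11·38·10=7600; k=3: 3762+0+11·9·10=4752 → min 4752 | A_3..A_5: k=3: 0+3870+38·9·43=18576; k=4: 3420+0+38·10·43=19760 → min 18576 | A_4..A_6: k=4: 0+21930+9·10·51=26520; k=5: 3870+0+9·43·51=23607 → min 23607.
Length 4: A_1..A_4: k=1: 0+4752+54·11·10=10692; k=2: 22572+3420+54·38·10=46512; k=3: 9108+0+54·9·10=13968 → min 10692 | A_2..A_5: k=2: 0+18576+11·38·43=36550; k=3: 3762+3870+11·9·43=11889; k=4: 4752+0+11·10·43=9482 → min 9482 | A_3..A_6: k=3: 0+23607+38·9·51=41049; k=4: 3420+21930+38·10·51=44730; k=5: 18576+0+38·43·51=101910 → min 41049.
Length 5: A_1..A_5: k=1: 0+9482+54·11·43=35024; k=2: 22572+18576+54·38·43=129384; k=3: 9108+3870+54·9·43=33876; k=4: 10692+0+54·10·43=33912 → min 33876 | A_2..A_6: k=2: 0+41049+11·38·51=62367; k=3: 3762+23607+11·9·51=32418; k=4: 4752+21930+11·10·51=32292; k=5: 9482+0+11·43·51=33605 → min 32292.
Length 6: A_1..A_6: k=1: 0+32292+54·11·51=62586; k=2: 22572+41049+54·38·51=168273; k=3: 9108+23607+54·9·51=57501; k=4: 10692+21930+54·10·51=60162; k=5: 33876+0+54·43·51=152298 → min 57501.
Optimal order: ((A_1 · (A_2 · A_3)) · ((A_4 · A_5) · A_6)) with cost 57501.

57501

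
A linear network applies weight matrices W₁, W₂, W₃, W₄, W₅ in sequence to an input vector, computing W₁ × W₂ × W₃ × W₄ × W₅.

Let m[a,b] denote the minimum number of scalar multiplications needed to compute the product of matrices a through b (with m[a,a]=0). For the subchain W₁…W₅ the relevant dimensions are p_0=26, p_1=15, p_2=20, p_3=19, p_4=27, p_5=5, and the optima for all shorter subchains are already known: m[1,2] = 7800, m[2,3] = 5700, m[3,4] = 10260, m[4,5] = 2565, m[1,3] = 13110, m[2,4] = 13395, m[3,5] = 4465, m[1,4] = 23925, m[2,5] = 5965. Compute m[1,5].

7915

m[1,5] = min over k∈[1,4] of m[1,k]+m[k+1,5]+p_{0}·p_k·p_{5}.
k=1: 0 + 5965 + 26·15·5 = 7915; k=2: 7800 + 4465 + 26·20·5 = 14865; k=3: 13110 + 2565 + 26·19·5 = 18145; k=4: 23925 + 0 + 26·27·5 = 27435.
Minimum: 7915 at k=1.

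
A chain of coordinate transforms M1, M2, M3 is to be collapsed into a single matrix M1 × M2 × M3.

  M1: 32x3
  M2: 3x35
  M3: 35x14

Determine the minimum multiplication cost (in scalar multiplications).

2814

Order (M1 × (M2 × M3)): (M2 × M3): 3×35 by 35×14 → 3×14, cost 3·35·14 = 1470; (M1 × (M2 × M3)): 32×3 by 3×14 → 32×14, cost 32·3·14 = 1344; cumulative 2814. Total 2814.
Order ((M1 × M2) × M3): (M1 × M2): 32×3 by 3×35 → 32×35, cost 32·3·35 = 3360; ((M1 × M2) × M3): 32×35 by 35×14 → 32×14, cost 32·35·14 = 15680; cumulative 19040. Total 19040.
Minimum: 2814.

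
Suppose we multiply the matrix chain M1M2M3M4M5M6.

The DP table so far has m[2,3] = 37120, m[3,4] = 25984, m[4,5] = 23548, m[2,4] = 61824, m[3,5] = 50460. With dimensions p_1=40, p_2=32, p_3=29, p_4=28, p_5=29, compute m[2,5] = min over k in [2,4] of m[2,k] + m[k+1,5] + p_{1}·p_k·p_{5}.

m[2,5] = min over k∈[2,4] of m[2,k]+m[k+1,5]+p_{1}·p_k·p_{5}.
k=2: 0 + 50460 + 40·32·29 = 87580; k=3: 37120 + 23548 + 40·29·29 = 94308; k=4: 61824 + 0 + 40·28·29 = 94304.
Minimum: 87580 at k=2.

87580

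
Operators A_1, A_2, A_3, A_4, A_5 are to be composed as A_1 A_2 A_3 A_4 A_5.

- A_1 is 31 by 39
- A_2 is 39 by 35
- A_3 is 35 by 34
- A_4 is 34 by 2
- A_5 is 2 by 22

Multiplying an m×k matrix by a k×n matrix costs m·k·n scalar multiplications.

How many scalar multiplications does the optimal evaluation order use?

8892

Adjacent pairs: A_1A_2 = 31·39·35 = 42315; A_2A_3 = 39·35·34 = 46410; A_3A_4 = 35·34·2 = 2380; A_4A_5 = 34·2·22 = 1496.
Length 3: A_1..A_3: k=1: 0+46410+31·39·34=87516; k=2: 42315+0+31·35·34=79205 → min 79205 | A_2..A_4: k=2: 0+2380+39·35·2=5110; k=3: 46410+0+39·34·2=49062 → min 5110 | A_3..A_5: k=3: 0+1496+35·34·22=27676; k=4: 2380+0+35·2·22=3920 → min 3920.
Length 4: A_1..A_4: k=1: 0+5110+31·39·2=7528; k=2: 42315+2380+31·35·2=46865; k=3: 79205+0+31·34·2=81313 → min 7528 | A_2..A_5: k=2: 0+3920+39·35·22=33950; k=3: 46410+1496+39·34·22=77078; k=4: 5110+0+39·2·22=6826 → min 6826.
Length 5: A_1..A_5: k=1: 0+6826+31·39·22=33424; k=2: 42315+3920+31·35·22=70105; k=3: 79205+1496+31·34·22=103889; k=4: 7528+0+31·2·22=8892 → min 8892.
Optimal order: ((A_1 (A_2 (A_3 A_4))) A_5) with cost 8892.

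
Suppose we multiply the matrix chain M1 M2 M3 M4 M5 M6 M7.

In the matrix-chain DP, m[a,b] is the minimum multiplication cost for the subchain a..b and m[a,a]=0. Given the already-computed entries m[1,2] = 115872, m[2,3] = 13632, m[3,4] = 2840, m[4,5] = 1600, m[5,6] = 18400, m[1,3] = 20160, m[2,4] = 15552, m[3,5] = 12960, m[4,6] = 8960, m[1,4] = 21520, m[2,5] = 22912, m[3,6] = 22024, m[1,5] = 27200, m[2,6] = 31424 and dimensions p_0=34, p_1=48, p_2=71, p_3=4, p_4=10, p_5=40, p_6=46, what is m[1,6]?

35376

m[1,6] = min over k∈[1,5] of m[1,k]+m[k+1,6]+p_{0}·p_k·p_{6}.
k=1: 0 + 31424 + 34·48·46 = 106496; k=2: 115872 + 22024 + 34·71·46 = 248940; k=3: 20160 + 8960 + 34·4·46 = 35376; k=4: 21520 + 18400 + 34·10·46 = 55560; k=5: 27200 + 0 + 34·40·46 = 89760.
Minimum: 35376 at k=3.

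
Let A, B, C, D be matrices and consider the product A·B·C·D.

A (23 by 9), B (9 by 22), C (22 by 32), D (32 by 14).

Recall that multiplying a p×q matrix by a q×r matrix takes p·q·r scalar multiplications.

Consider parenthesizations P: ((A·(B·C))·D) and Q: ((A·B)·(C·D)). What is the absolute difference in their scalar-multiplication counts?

Order P = ((A·(B·C))·D): (B·C): 9×22 by 22×32 → 9×32, cost 9·22·32 = 6336; (A·(B·C)): 23×9 by 9×32 → 23×32, cost 23·9·32 = 6624; cumulative 12960; ((A·(B·C))·D): 23×32 by 32×14 → 23×14, cost 23·32·14 = 10304; cumulative 23264. Total 23264.
Order Q = ((A·B)·(C·D)): (A·B): 23×9 by 9×22 → 23×22, cost 23·9·22 = 4554; (C·D): 22×32 by 32×14 → 22×14, cost 22·32·14 = 9856; ((A·B)·(C·D)): 23×22 by 22×14 → 23×14, cost 23·22·14 = 7084; cumulative 21494. Total 21494.
Difference: |23264 − 21494| = 1770.

1770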